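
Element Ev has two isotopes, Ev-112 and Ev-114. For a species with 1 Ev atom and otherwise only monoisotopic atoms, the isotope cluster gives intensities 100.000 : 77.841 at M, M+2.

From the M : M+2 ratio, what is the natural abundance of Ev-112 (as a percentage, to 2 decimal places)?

If p is the fraction of Ev that is Ev-112, then I(M+2)/I(M) = [C(1,1)·p^0·(1−p)] / p^1 = 1·(1−p)/p = 77.841/100.000 = 0.7784
(1−p)/p = 0.7784/1 = 0.7784  ⇒  p = 1/(1 + 0.7784) = 0.5623
Ev-112: 56.23%, Ev-114: 43.77%.

56.23%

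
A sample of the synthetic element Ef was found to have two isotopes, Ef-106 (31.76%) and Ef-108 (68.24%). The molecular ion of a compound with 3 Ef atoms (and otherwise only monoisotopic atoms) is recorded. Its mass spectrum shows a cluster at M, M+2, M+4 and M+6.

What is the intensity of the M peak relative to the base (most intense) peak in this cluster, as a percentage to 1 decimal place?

Term probabilities: M 0.0320, M+2 0.2065, M+4 0.4437, M+6 0.3178. Base peak = M+4.
P(M+4) = C(3,2) × 0.3176^1 × 0.6824^2 = 3 × 0.3176 × 0.46566976 = 0.443690 (base)
P(M) = C(3,0) × 0.3176^3 × 0.6824^0 = 1 × 0.03203624 × 1.0000 = 0.032036
Relative intensity = 0.032036 / 0.443690 × 100 = 7.2

7.2%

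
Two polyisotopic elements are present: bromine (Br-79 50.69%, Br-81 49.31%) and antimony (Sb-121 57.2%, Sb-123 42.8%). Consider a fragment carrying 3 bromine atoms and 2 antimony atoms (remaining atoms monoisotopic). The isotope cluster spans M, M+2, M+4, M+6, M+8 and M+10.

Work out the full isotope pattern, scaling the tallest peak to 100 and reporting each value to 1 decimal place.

Bromine pattern (n=3): 0.13024674 : 0.3801026 : 0.36975457 : 0.11989609
Antimony pattern (n=2): 0.327184 : 0.489632 : 0.183184
Convolve the two distributions (both contribute in 2-u steps):
  M: 0.13024674×0.327184 = 0.042615
  M+2: 0.13024674×0.489632 + 0.3801026×0.327184 = 0.188136
  M+4: 0.13024674×0.183184 + 0.3801026×0.489632 + 0.36975457×0.327184 = 0.330947
  M+6: 0.3801026×0.183184 + 0.36975457×0.489632 + 0.11989609×0.327184 = 0.289900
  M+8: 0.36975457×0.183184 + 0.11989609×0.489632 = 0.126438
  M+10: 0.11989609×0.183184 = 0.021963
Scale to base peak (0.330947) = 100: 12.9 : 56.8 : 100.0 : 87.6 : 38.2 : 6.6

12.9 : 56.8 : 100.0 : 87.6 : 38.2 : 6.6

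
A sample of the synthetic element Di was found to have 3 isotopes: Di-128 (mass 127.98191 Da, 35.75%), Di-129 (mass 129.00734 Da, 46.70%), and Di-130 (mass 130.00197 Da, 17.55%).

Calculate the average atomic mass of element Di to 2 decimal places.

128.82 Da

The abundance-weighted mean is 0.3575 × 127.98191 + 0.4670 × 129.00734 + 0.1755 × 130.00197
= 45.753533 + 60.246428 + 22.815346 = 128.815307 Da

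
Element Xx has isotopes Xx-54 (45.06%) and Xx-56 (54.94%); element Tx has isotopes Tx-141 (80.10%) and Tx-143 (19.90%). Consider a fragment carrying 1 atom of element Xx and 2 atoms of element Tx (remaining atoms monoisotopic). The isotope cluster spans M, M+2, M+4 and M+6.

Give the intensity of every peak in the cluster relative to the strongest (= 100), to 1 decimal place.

58.3 : 100.0 : 38.9 : 4.4

Element Xx pattern (n=1): 0.4506 : 0.5494
Element Tx pattern (n=2): 0.641601 : 0.318798 : 0.039601
Convolve the two distributions (both contribute in 2-u steps):
  M: 0.4506×0.641601 = 0.289105
  M+2: 0.4506×0.318798 + 0.5494×0.641601 = 0.496146
  M+4: 0.4506×0.039601 + 0.5494×0.318798 = 0.192992
  M+6: 0.5494×0.039601 = 0.021757
Scale to base peak (0.496146) = 100: 58.3 : 100.0 : 38.9 : 4.4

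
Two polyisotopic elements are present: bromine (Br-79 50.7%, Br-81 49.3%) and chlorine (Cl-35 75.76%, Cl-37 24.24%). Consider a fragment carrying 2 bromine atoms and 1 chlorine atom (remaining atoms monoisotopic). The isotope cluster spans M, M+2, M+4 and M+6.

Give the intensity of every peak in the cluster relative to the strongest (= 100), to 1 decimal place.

44.2 : 100.0 : 69.2 : 13.4

Bromine pattern (n=2): 0.257049 : 0.499902 : 0.243049
Chlorine pattern (n=1): 0.7576 : 0.2424
Convolve the two distributions (both contribute in 2-u steps):
  M: 0.257049×0.7576 = 0.194740
  M+2: 0.257049×0.2424 + 0.499902×0.7576 = 0.441034
  M+4: 0.499902×0.2424 + 0.243049×0.7576 = 0.305310
  M+6: 0.243049×0.2424 = 0.058915
Scale to base peak (0.441034) = 100: 44.2 : 100.0 : 69.2 : 13.4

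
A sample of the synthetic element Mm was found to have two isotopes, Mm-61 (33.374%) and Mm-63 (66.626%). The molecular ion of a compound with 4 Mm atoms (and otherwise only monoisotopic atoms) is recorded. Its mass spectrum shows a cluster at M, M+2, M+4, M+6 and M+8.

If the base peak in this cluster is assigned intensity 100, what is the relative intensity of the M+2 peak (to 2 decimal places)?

Term probabilities: M 0.0124, M+2 0.0991, M+4 0.2967, M+6 0.3948, M+8 0.1970. Base peak = M+6.
P(M+6) = C(4,3) × 0.33374^1 × 0.66626^3 = 4 × 0.33374 × 0.2957544 = 0.394820 (base)
P(M+2) = C(4,1) × 0.33374^3 × 0.66626^1 = 4 × 0.03717276 × 0.66626 = 0.099067
Relative intensity = 0.099067 / 0.394820 × 100 = 25.09

25.09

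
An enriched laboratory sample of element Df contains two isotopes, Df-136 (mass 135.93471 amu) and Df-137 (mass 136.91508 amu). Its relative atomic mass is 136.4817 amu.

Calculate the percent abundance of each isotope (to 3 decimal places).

Df-136: 44.206%, Df-137: 55.794%

Let x be the fractional abundance of Df-136; then Df-137 has abundance 1 − x.
135.93471·x + 136.91508·(1 − x) = 136.4817
(135.93471 − 136.91508)·x = 136.4817 − 136.91508
x = -0.43338 / -0.98037 = 0.44206 → 44.206% Df-136, 55.794% Df-137.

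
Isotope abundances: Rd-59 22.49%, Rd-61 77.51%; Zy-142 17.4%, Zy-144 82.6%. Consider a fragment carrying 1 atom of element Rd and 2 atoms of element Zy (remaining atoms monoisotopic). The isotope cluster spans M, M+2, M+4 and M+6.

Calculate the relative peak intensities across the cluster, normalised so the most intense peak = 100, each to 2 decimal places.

Element Rd pattern (n=1): 0.2249 : 0.7751
Element Zy pattern (n=2): 0.030276 : 0.287448 : 0.682276
Convolve the two distributions (both contribute in 2-u steps):
  M: 0.2249×0.030276 = 0.006809
  M+2: 0.2249×0.287448 + 0.7751×0.030276 = 0.088114
  M+4: 0.2249×0.682276 + 0.7751×0.287448 = 0.376245
  M+6: 0.7751×0.682276 = 0.528832
Scale to base peak (0.528832) = 100: 1.29 : 16.66 : 71.15 : 100.00

1.29 : 16.66 : 71.15 : 100.00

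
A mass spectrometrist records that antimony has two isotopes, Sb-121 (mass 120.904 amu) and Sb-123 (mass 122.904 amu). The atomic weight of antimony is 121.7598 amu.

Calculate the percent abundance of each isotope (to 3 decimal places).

Sb-121: 57.210%, Sb-123: 42.790%

Let x be the fractional abundance of Sb-121; then Sb-123 has abundance 1 − x.
120.904·x + 122.904·(1 − x) = 121.7598
(120.904 − 122.904)·x = 121.7598 − 122.904
x = -1.1442 / -2.000 = 0.57210 → 57.210% Sb-121, 42.790% Sb-123.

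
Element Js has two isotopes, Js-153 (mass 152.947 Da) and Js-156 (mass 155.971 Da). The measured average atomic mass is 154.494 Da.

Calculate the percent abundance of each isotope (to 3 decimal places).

Js-153: 48.843%, Js-156: 51.157%

Writing the weighted mean with unknown fraction x of Js-153:
152.947·x + 155.971·(1 − x) = 154.494
(152.947 − 155.971)·x = 154.494 − 155.971
x = -1.477 / -3.024 = 0.48843 → 48.843% Js-153, 51.157% Js-156.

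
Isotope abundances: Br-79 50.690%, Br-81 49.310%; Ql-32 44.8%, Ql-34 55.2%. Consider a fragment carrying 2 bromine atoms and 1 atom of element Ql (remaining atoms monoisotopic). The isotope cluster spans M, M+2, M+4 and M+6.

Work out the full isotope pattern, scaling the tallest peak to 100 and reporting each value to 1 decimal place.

Bromine pattern (n=2): 0.25694761 : 0.49990478 : 0.24314761
Element Ql pattern (n=1): 0.4480 : 0.5520
Convolve the two distributions (both contribute in 2-u steps):
  M: 0.25694761×0.4480 = 0.115113
  M+2: 0.25694761×0.5520 + 0.49990478×0.4480 = 0.365792
  M+4: 0.49990478×0.5520 + 0.24314761×0.4480 = 0.384878
  M+6: 0.24314761×0.5520 = 0.134217
Scale to base peak (0.384878) = 100: 29.9 : 95.0 : 100.0 : 34.9

29.9 : 95.0 : 100.0 : 34.9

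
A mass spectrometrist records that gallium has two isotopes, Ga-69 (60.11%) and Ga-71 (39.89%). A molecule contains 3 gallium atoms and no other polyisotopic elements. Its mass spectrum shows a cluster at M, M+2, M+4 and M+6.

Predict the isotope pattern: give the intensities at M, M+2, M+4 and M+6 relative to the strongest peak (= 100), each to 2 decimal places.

Expanding (0.6011 + 0.3989)^3:
P(M) = 0.6011^3 = 0.217190
P(M+2) = 3 × 0.6011^2 × 0.3989^1 = 0.432393
P(M+4) = 3 × 0.6011^1 × 0.3989^2 = 0.286943
P(M+6) = 0.3989^3 = 0.063473
The M+2 peak is largest (0.432393); scaling to 100 gives 50.23 : 100.00 : 66.36 : 14.68.

50.23 : 100.00 : 66.36 : 14.68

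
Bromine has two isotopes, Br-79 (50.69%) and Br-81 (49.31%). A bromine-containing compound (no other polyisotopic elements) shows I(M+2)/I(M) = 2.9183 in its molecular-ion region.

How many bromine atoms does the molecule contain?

With n Br atoms, P(M+2)/P(M) = C(n,1)·p^(n−1)q / p^n = n·q/p = n · 0.4931/0.5069.
n = 2.9183 × 0.5069/0.4931 = 3.00 ≈ 3

3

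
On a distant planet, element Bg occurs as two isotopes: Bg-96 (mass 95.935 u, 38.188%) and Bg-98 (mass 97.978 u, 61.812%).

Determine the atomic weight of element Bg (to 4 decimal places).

97.1978 u

Average mass = Σ (abundance × isotope mass) = 0.38188 × 95.935 + 0.61812 × 97.978
= 36.63566 + 60.56216 = 97.19782 u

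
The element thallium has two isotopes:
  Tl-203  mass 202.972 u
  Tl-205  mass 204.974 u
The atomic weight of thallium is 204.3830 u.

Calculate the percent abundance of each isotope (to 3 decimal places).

Writing the weighted mean with unknown fraction x of Tl-203:
202.972·x + 204.974·(1 − x) = 204.3830
(202.972 − 204.974)·x = 204.3830 − 204.974
x = -0.5910 / -2.002 = 0.29520 → 29.520% Tl-203, 70.480% Tl-205.

Tl-203: 29.520%, Tl-205: 70.480%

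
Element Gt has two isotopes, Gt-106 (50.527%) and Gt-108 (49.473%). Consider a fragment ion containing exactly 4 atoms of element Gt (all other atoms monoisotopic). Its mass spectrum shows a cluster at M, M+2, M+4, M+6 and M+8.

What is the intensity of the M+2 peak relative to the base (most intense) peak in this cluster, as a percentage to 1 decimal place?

68.1%

(0.50527 + 0.49473)^4 gives M 0.0652, M+2 0.2553, M+4 0.3749, M+6 0.2447, M+8 0.0599; the largest is M+4.
P(M+4) = C(4,2) × 0.50527^2 × 0.49473^2 = 6 × 0.25529777 × 0.24475777 = 0.374917 (base)
P(M+2) = C(4,1) × 0.50527^3 × 0.49473^1 = 4 × 0.12899431 × 0.49473 = 0.255269
Relative intensity = 0.255269 / 0.374917 × 100 = 68.1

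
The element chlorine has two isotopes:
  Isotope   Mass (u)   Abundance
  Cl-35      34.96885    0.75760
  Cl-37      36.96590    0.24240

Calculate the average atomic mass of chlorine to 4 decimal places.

Ar = Σ fᵢ·mᵢ = 0.75760 × 34.96885 + 0.24240 × 36.96590
= 26.492401 + 8.960534 = 35.452935 u

35.4529 u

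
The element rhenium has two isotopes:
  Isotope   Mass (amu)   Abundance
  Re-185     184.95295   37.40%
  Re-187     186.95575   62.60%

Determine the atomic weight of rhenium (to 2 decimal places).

186.21 amu

Ar = Σ fᵢ·mᵢ = 0.3740 × 184.95295 + 0.6260 × 186.95575
= 69.172403 + 117.034300 = 186.206703 amu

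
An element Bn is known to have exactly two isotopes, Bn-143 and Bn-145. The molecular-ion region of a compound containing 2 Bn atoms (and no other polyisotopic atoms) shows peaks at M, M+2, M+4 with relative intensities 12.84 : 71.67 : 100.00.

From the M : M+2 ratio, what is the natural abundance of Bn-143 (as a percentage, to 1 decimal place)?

If p is the fraction of Bn that is Bn-143, then I(M+2)/I(M) = [C(2,1)·p^1·(1−p)] / p^2 = 2·(1−p)/p = 71.67/12.84 = 5.5818
(1−p)/p = 5.5818/2 = 2.7909  ⇒  p = 1/(1 + 2.7909) = 0.2638
Bn-143: 26.4%, Bn-145: 73.6%.

26.4%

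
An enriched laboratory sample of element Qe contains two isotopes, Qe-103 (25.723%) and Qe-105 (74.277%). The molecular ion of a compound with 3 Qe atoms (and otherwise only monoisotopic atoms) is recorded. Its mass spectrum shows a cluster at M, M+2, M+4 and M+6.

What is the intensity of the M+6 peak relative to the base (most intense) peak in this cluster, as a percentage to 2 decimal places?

Binomial terms of (0.25723 + 0.74277)^3: M 0.0170, M+2 0.1474, M+4 0.4257, M+6 0.4098 → M+4 is the base peak.
P(M+4) = C(3,2) × 0.25723^1 × 0.74277^2 = 3 × 0.25723 × 0.55170727 = 0.425747 (base)
P(M+6) = C(3,3) × 0.25723^0 × 0.74277^3 = 1 × 1.0000 × 0.40979161 = 0.409792
Relative intensity = 0.409792 / 0.425747 × 100 = 96.25

96.25%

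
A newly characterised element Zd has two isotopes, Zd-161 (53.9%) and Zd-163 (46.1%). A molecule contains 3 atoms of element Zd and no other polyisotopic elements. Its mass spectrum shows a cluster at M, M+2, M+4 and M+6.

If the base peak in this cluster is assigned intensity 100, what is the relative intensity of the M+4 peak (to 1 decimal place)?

85.5

Term probabilities: M 0.1566, M+2 0.4018, M+4 0.3436, M+6 0.0980. Base peak = M+2.
P(M+2) = C(3,1) × 0.539^2 × 0.461^1 = 3 × 0.290521 × 0.4610 = 0.401791 (base)
P(M+4) = C(3,2) × 0.539^1 × 0.461^2 = 3 × 0.5390 × 0.212521 = 0.343646
Relative intensity = 0.343646 / 0.401791 × 100 = 85.5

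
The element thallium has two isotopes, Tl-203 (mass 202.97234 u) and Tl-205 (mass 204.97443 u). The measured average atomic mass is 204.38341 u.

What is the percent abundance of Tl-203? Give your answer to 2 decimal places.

29.52%

With x = fraction of Tl-203 (so Tl-205 is 1 − x):
202.97234·x + 204.97443·(1 − x) = 204.38341
(202.97234 − 204.97443)·x = 204.38341 − 204.97443
x = -0.59102 / -2.00209 = 0.29520 → 29.52% Tl-203, 70.48% Tl-205.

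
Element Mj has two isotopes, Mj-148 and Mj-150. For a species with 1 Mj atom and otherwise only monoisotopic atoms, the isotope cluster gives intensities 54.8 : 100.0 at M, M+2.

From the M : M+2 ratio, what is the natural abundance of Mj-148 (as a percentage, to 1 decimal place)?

Let p = fractional abundance of Mj-148. I(M+2)/I(M) = [C(1,1)·p^0·(1−p)] / p^1 = 1·(1−p)/p = 100.0/54.8 = 1.8248
(1−p)/p = 1.8248/1 = 1.8248  ⇒  p = 1/(1 + 1.8248) = 0.3540
Mj-148: 35.4%, Mj-150: 64.6%.

35.4%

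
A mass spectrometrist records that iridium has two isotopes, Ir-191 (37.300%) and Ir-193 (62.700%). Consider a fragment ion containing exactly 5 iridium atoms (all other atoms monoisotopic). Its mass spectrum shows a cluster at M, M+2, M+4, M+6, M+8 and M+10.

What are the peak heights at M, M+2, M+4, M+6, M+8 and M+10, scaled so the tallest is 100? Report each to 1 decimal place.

The 5 Ir atoms are independent, so intensities follow the terms of (0.37300 + 0.62700)^5.
P(M) = 0.37300^5 = 0.007220
P(M+2) = 5 × 0.37300^4 × 0.62700^1 = 0.060684
P(M+4) = 10 × 0.37300^3 × 0.62700^2 = 0.204015
P(M+6) = 10 × 0.37300^2 × 0.62700^3 = 0.342942
P(M+8) = 5 × 0.37300^1 × 0.62700^4 = 0.288237
P(M+10) = 0.62700^5 = 0.096903
The M+6 peak is largest (0.342942); scaling to 100 gives 2.1 : 17.7 : 59.5 : 100.0 : 84.0 : 28.3.

2.1 : 17.7 : 59.5 : 100.0 : 84.0 : 28.3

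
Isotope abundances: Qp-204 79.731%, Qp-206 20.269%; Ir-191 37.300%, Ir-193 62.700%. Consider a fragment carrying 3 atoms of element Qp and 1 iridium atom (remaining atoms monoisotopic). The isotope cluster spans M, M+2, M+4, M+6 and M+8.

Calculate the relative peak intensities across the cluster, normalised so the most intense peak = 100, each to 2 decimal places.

40.92 : 100.00 : 60.40 : 14.01 : 1.13

Element Qp pattern (n=3): 0.50685255 : 0.38655207 : 0.09826822 : 0.00832716
Iridium pattern (n=1): 0.3730 : 0.6270
Convolve the two distributions (both contribute in 2-u steps):
  M: 0.50685255×0.3730 = 0.189056
  M+2: 0.50685255×0.6270 + 0.38655207×0.3730 = 0.461980
  M+4: 0.38655207×0.6270 + 0.09826822×0.3730 = 0.279022
  M+6: 0.09826822×0.6270 + 0.00832716×0.3730 = 0.064720
  M+8: 0.00832716×0.6270 = 0.005221
Scale to base peak (0.461980) = 100: 40.92 : 100.00 : 60.40 : 14.01 : 1.13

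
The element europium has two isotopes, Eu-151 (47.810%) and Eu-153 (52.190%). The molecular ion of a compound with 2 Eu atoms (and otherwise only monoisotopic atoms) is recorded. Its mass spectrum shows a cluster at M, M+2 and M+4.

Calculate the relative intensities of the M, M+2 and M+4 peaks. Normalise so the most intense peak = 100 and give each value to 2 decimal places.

45.80 : 100.00 : 54.58

Expanding (0.47810 + 0.52190)^2:
P(M) = 0.47810^2 = 0.228580
P(M+2) = 2 × 0.47810^1 × 0.52190^1 = 0.499041
P(M+4) = 0.52190^2 = 0.272380
The M+2 peak is largest (0.499041); scaling to 100 gives 45.80 : 100.00 : 54.58.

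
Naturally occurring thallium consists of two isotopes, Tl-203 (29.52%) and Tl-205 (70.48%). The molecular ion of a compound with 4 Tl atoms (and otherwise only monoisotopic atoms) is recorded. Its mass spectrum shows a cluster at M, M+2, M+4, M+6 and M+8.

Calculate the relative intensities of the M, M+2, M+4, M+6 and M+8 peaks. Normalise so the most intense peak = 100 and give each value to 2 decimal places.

Each Tl atom is independently Tl-203 (p = 0.2952) or Tl-205 (q = 0.7048); the cluster is the binomial expansion (p + q)^4.
P(M) = 0.2952^4 = 0.007594
P(M+2) = 4 × 0.2952^3 × 0.7048^1 = 0.072523
P(M+4) = 6 × 0.2952^2 × 0.7048^2 = 0.259726
P(M+6) = 4 × 0.2952^1 × 0.7048^3 = 0.413403
P(M+8) = 0.7048^4 = 0.246754
The M+6 peak is largest (0.413403); scaling to 100 gives 1.84 : 17.54 : 62.83 : 100.00 : 59.69.

1.84 : 17.54 : 62.83 : 100.00 : 59.69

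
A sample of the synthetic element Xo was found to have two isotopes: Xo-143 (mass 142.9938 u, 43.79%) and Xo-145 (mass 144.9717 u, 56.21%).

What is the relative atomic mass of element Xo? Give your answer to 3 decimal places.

144.106 u

Weight each isotope mass by its fractional abundance: 0.4379 × 142.9938 + 0.5621 × 144.9717
= 62.61699 + 81.48859 = 144.10558 u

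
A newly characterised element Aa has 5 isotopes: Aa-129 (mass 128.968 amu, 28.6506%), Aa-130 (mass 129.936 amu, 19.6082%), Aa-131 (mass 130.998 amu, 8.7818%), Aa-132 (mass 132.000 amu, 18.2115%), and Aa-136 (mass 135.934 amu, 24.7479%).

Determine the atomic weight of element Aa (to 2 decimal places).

131.61 amu

Weight each isotope mass by its fractional abundance: 0.286506 × 128.968 + 0.196082 × 129.936 + 0.087818 × 130.998 + 0.182115 × 132.000 + 0.247479 × 135.934
= 36.9501 + 25.4781 + 11.5040 + 24.0392 + 33.6408 = 131.6122 amu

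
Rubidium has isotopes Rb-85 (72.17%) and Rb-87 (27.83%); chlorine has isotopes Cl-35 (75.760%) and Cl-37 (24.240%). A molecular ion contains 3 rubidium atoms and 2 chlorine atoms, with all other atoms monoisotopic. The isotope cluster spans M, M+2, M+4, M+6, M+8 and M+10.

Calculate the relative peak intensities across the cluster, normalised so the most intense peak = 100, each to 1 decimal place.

55.7 : 100.0 : 71.7 : 25.7 : 4.6 : 0.3

Rubidium pattern (n=3): 0.37589809 : 0.43485841 : 0.16768892 : 0.02155458
Chlorine pattern (n=2): 0.57395776 : 0.36728448 : 0.05875776
Convolve the two distributions (both contribute in 2-u steps):
  M: 0.37589809×0.57395776 = 0.215750
  M+2: 0.37589809×0.36728448 + 0.43485841×0.57395776 = 0.387652
  M+4: 0.37589809×0.05875776 + 0.43485841×0.36728448 + 0.16768892×0.57395776 = 0.278050
  M+6: 0.43485841×0.05875776 + 0.16768892×0.36728448 + 0.02155458×0.57395776 = 0.099512
  M+8: 0.16768892×0.05875776 + 0.02155458×0.36728448 = 0.017770
  M+10: 0.02155458×0.05875776 = 0.001266
Scale to base peak (0.387652) = 100: 55.7 : 100.0 : 71.7 : 25.7 : 4.6 : 0.3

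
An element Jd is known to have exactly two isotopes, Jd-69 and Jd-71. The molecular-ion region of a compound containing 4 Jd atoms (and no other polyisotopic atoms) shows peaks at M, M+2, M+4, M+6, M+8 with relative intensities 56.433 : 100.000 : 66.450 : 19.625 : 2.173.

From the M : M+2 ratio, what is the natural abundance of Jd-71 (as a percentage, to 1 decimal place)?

Let p = fractional abundance of Jd-69. I(M+2)/I(M) = [C(4,1)·p^3·(1−p)] / p^4 = 4·(1−p)/p = 100.000/56.433 = 1.7720
(1−p)/p = 1.7720/4 = 0.4430  ⇒  p = 1/(1 + 0.4430) = 0.6930
Jd-69: 69.3%, Jd-71: 30.7%.

30.7%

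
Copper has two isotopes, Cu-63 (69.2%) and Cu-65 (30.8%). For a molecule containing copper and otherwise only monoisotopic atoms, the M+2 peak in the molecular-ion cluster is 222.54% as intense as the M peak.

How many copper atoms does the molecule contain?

5

With n Cu atoms, P(M+2)/P(M) = C(n,1)·p^(n−1)q / p^n = n·q/p = n · 0.308/0.692.
n = 2.2254 × 0.692/0.308 = 5.00 ≈ 5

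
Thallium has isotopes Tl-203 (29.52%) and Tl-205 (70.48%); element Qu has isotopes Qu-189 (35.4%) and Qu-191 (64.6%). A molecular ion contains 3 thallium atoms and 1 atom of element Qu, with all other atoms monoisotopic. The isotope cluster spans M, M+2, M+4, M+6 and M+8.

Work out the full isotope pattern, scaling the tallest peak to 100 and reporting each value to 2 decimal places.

2.23 : 20.05 : 67.32 : 100.00 : 55.42

Thallium pattern (n=3): 0.02572463 : 0.18425524 : 0.43991564 : 0.35010449
Element Qu pattern (n=1): 0.3540 : 0.6460
Convolve the two distributions (both contribute in 2-u steps):
  M: 0.02572463×0.3540 = 0.009107
  M+2: 0.02572463×0.6460 + 0.18425524×0.3540 = 0.081844
  M+4: 0.18425524×0.6460 + 0.43991564×0.3540 = 0.274759
  M+6: 0.43991564×0.6460 + 0.35010449×0.3540 = 0.408122
  M+8: 0.35010449×0.6460 = 0.226168
Scale to base peak (0.408122) = 100: 2.23 : 20.05 : 67.32 : 100.00 : 55.42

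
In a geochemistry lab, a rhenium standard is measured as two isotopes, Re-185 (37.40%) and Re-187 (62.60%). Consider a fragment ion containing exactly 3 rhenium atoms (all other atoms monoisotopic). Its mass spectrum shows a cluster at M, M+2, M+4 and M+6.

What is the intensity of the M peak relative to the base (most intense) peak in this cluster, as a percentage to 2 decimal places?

11.90%

Term probabilities: M 0.0523, M+2 0.2627, M+4 0.4397, M+6 0.2453. Base peak = M+4.
P(M+4) = C(3,2) × 0.3740^1 × 0.6260^2 = 3 × 0.3740 × 0.391876 = 0.439685 (base)
P(M) = C(3,0) × 0.3740^3 × 0.6260^0 = 1 × 0.05231362 × 1.0000 = 0.052314
Relative intensity = 0.052314 / 0.439685 × 100 = 11.90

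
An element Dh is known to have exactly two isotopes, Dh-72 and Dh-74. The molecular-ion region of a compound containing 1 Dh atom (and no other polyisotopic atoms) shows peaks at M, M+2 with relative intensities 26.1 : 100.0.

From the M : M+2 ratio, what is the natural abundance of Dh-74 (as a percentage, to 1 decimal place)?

Write p for the Dh-72 fraction. I(M+2)/I(M) = [C(1,1)·p^0·(1−p)] / p^1 = 1·(1−p)/p = 100.0/26.1 = 3.8314
(1−p)/p = 3.8314/1 = 3.8314  ⇒  p = 1/(1 + 3.8314) = 0.2070
Dh-72: 20.7%, Dh-74: 79.3%.

79.3%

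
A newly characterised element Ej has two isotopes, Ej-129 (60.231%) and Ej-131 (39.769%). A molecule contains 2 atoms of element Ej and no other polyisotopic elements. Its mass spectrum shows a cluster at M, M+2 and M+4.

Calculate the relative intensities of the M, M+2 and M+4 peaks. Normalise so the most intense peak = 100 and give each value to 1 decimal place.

75.7 : 100.0 : 33.0

Each Ej atom is independently Ej-129 (p = 0.60231) or Ej-131 (q = 0.39769); the cluster is the binomial expansion (p + q)^2.
P(M) = 0.60231^2 = 0.362777
P(M+2) = 2 × 0.60231^1 × 0.39769^1 = 0.479065
P(M+4) = 0.39769^2 = 0.158157
The M+2 peak is largest (0.479065); scaling to 100 gives 75.7 : 100.0 : 33.0.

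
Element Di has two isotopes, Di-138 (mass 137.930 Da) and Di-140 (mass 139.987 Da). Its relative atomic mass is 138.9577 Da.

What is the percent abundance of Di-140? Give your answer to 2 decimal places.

49.96%

Let x be the fractional abundance of Di-138; then Di-140 has abundance 1 − x.
137.930·x + 139.987·(1 − x) = 138.9577
(137.930 − 139.987)·x = 138.9577 − 139.987
x = -1.0293 / -2.057 = 0.50039 → 50.04% Di-138, 49.96% Di-140.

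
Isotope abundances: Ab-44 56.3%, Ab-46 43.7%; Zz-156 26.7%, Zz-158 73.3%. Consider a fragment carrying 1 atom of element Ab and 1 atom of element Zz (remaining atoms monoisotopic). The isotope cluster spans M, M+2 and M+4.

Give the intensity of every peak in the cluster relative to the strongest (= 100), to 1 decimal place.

Element Ab pattern (n=1): 0.5630 : 0.4370
Element Zz pattern (n=1): 0.2670 : 0.7330
Convolve the two distributions (both contribute in 2-u steps):
  M: 0.5630×0.2670 = 0.150321
  M+2: 0.5630×0.7330 + 0.4370×0.2670 = 0.529358
  M+4: 0.4370×0.7330 = 0.320321
Scale to base peak (0.529358) = 100: 28.4 : 100.0 : 60.5

28.4 : 100.0 : 60.5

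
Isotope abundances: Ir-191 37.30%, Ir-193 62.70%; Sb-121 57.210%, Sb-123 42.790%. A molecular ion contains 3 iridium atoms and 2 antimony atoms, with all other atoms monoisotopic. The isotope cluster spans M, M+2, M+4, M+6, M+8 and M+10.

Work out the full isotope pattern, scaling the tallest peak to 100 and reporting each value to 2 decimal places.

Iridium pattern (n=3): 0.05189512 : 0.26170165 : 0.43991135 : 0.24649188
Antimony pattern (n=2): 0.32729841 : 0.48960318 : 0.18309841
Convolve the two distributions (both contribute in 2-u steps):
  M: 0.05189512×0.32729841 = 0.016985
  M+2: 0.05189512×0.48960318 + 0.26170165×0.32729841 = 0.111063
  M+4: 0.05189512×0.18309841 + 0.26170165×0.48960318 + 0.43991135×0.32729841 = 0.281614
  M+6: 0.26170165×0.18309841 + 0.43991135×0.48960318 + 0.24649188×0.32729841 = 0.343976
  M+8: 0.43991135×0.18309841 + 0.24649188×0.48960318 = 0.201230
  M+10: 0.24649188×0.18309841 = 0.045132
Scale to base peak (0.343976) = 100: 4.94 : 32.29 : 81.87 : 100.00 : 58.50 : 13.12

4.94 : 32.29 : 81.87 : 100.00 : 58.50 : 13.12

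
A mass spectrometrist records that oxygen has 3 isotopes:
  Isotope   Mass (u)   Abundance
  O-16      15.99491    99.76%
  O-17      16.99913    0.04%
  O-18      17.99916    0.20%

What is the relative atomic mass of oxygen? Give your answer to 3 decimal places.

15.999 u

Average mass = Σ (abundance × isotope mass) = 0.9976 × 15.99491 + 0.0004 × 16.99913 + 0.0020 × 17.99916
= 15.956522 + 0.006800 + 0.035998 = 15.999320 u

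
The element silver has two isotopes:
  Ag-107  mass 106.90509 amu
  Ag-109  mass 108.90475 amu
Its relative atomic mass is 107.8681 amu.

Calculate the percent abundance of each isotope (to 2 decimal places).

Writing the weighted mean with unknown fraction x of Ag-107:
106.90509·x + 108.90475·(1 − x) = 107.8681
(106.90509 − 108.90475)·x = 107.8681 − 108.90475
x = -1.03665 / -1.99966 = 0.51841 → 51.84% Ag-107, 48.16% Ag-109.

Ag-107: 51.84%, Ag-109: 48.16%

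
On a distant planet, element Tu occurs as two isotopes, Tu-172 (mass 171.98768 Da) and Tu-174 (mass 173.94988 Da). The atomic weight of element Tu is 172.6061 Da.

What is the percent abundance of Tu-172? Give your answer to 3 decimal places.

With x = fraction of Tu-172 (so Tu-174 is 1 − x):
171.98768·x + 173.94988·(1 − x) = 172.6061
(171.98768 − 173.94988)·x = 172.6061 − 173.94988
x = -1.34378 / -1.96220 = 0.68483 → 68.483% Tu-172, 31.517% Tu-174.

68.483%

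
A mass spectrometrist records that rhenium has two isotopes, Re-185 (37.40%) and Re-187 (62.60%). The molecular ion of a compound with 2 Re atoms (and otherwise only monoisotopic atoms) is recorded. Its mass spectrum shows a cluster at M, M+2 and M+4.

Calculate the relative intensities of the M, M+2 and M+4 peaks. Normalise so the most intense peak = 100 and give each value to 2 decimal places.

29.87 : 100.00 : 83.69

Each Re atom is independently Re-185 (p = 0.3740) or Re-187 (q = 0.6260); the cluster is the binomial expansion (p + q)^2.
P(M) = 0.3740^2 = 0.139876
P(M+2) = 2 × 0.3740^1 × 0.6260^1 = 0.468248
P(M+4) = 0.6260^2 = 0.391876
The M+2 peak is largest (0.468248); scaling to 100 gives 29.87 : 100.00 : 83.69.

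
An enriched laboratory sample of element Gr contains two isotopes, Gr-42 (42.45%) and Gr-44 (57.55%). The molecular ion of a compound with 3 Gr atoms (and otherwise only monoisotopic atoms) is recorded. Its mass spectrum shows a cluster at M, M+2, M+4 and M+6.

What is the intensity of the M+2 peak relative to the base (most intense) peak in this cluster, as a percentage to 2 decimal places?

73.76%

Term probabilities: M 0.0765, M+2 0.3111, M+4 0.4218, M+6 0.1906. Base peak = M+4.
P(M+4) = C(3,2) × 0.4245^1 × 0.5755^2 = 3 × 0.4245 × 0.33120025 = 0.421784 (base)
P(M+2) = C(3,1) × 0.4245^2 × 0.5755^1 = 3 × 0.18020025 × 0.5755 = 0.311116
Relative intensity = 0.311116 / 0.421784 × 100 = 73.76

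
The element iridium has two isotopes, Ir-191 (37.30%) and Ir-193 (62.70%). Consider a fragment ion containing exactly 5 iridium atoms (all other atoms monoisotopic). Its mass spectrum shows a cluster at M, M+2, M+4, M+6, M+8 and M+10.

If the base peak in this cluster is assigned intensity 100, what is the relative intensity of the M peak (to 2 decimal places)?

2.11

Binomial terms of (0.3730 + 0.6270)^5: M 0.0072, M+2 0.0607, M+4 0.2040, M+6 0.3429, M+8 0.2882, M+10 0.0969 → M+6 is the base peak.
P(M+6) = C(5,3) × 0.3730^2 × 0.6270^3 = 10 × 0.139129 × 0.24649188 = 0.342942 (base)
P(M) = C(5,0) × 0.3730^5 × 0.6270^0 = 1 × 0.00722012 × 1.0000 = 0.007220
Relative intensity = 0.007220 / 0.342942 × 100 = 2.11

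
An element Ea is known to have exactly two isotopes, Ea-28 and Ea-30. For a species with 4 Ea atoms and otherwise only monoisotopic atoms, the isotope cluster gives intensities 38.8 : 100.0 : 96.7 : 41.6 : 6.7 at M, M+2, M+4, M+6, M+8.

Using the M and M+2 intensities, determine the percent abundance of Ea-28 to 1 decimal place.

Write p for the Ea-28 fraction. I(M+2)/I(M) = [C(4,1)·p^3·(1−p)] / p^4 = 4·(1−p)/p = 100.0/38.8 = 2.5773
(1−p)/p = 2.5773/4 = 0.6443  ⇒  p = 1/(1 + 0.6443) = 0.6082
Ea-28: 60.8%, Ea-30: 39.2%.

60.8%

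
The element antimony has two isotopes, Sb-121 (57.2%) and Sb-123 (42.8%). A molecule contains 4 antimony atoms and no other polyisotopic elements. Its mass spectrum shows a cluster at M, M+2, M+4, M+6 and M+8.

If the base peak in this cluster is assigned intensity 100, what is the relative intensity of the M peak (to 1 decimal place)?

Term probabilities: M 0.1070, M+2 0.3204, M+4 0.3596, M+6 0.1794, M+8 0.0336. Base peak = M+4.
P(M+4) = C(4,2) × 0.572^2 × 0.428^2 = 6 × 0.327184 × 0.183184 = 0.359609 (base)
P(M) = C(4,0) × 0.572^4 × 0.428^0 = 1 × 0.10704937 × 1.0000 = 0.107049
Relative intensity = 0.107049 / 0.359609 × 100 = 29.8

29.8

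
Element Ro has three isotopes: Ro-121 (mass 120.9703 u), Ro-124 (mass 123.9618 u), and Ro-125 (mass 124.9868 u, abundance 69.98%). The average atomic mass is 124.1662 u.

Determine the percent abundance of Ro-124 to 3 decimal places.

The remaining 30.02% is split between Ro-121 (fraction x) and Ro-124 (fraction 0.3002 − x).
Substituting: 120.9703x + 123.9618(0.3002 − x) = 36.70043736
(120.9703 − 123.9618)x = -0.512895  ⇒  x = 0.17145, y = 0.12875
Ro-121: 17.145%, Ro-124: 12.875%.

12.875%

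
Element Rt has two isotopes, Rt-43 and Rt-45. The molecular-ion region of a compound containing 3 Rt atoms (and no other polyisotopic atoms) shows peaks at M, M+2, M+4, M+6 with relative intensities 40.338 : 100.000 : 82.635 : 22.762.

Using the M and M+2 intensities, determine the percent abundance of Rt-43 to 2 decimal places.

54.75%

Write p for the Rt-43 fraction. I(M+2)/I(M) = [C(3,1)·p^2·(1−p)] / p^3 = 3·(1−p)/p = 100.000/40.338 = 2.4791
(1−p)/p = 2.4791/3 = 0.8264  ⇒  p = 1/(1 + 0.8264) = 0.5475
Rt-43: 54.75%, Rt-45: 45.25%.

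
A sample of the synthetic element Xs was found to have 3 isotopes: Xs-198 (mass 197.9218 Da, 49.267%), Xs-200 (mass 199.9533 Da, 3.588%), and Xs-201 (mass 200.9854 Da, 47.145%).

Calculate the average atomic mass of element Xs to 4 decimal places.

Average mass = Σ (abundance × isotope mass) = 0.49267 × 197.9218 + 0.03588 × 199.9533 + 0.47145 × 200.9854
= 97.51013 + 7.17432 + 94.75457 = 199.43902 Da

199.4390 Da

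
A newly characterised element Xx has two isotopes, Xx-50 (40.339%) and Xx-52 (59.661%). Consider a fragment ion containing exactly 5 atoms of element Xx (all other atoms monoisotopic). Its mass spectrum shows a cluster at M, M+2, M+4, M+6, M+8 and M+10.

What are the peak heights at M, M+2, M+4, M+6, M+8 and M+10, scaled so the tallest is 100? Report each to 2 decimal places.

Each Xx atom is independently Xx-50 (p = 0.40339) or Xx-52 (q = 0.59661); the cluster is the binomial expansion (p + q)^5.
P(M) = 0.40339^5 = 0.010681
P(M+2) = 5 × 0.40339^4 × 0.59661^1 = 0.078988
P(M+4) = 10 × 0.40339^3 × 0.59661^2 = 0.233645
P(M+6) = 10 × 0.40339^2 × 0.59661^3 = 0.345559
P(M+8) = 5 × 0.40339^1 × 0.59661^4 = 0.255539
P(M+10) = 0.59661^5 = 0.075588
The M+6 peak is largest (0.345559); scaling to 100 gives 3.09 : 22.86 : 67.61 : 100.00 : 73.95 : 21.87.

3.09 : 22.86 : 67.61 : 100.00 : 73.95 : 21.87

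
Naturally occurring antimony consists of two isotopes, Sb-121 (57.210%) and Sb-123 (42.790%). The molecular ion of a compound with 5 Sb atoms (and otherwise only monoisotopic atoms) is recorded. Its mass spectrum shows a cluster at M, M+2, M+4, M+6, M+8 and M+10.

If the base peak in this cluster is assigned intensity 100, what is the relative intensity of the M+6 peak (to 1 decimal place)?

(0.57210 + 0.42790)^5 gives M 0.0613, M+2 0.2292, M+4 0.3428, M+6 0.2564, M+8 0.0959, M+10 0.0143; the largest is M+4.
P(M+4) = C(5,2) × 0.57210^3 × 0.42790^2 = 10 × 0.18724742 × 0.18309841 = 0.342847 (base)
P(M+6) = C(5,3) × 0.57210^2 × 0.42790^3 = 10 × 0.32729841 × 0.07834781 = 0.256431
Relative intensity = 0.256431 / 0.342847 × 100 = 74.8

74.8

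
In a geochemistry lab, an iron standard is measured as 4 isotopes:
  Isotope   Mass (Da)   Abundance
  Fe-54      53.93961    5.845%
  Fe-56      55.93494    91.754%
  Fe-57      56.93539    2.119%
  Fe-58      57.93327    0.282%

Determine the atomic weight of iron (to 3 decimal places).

Average mass = Σ (abundance × isotope mass) = 0.05845 × 53.93961 + 0.91754 × 55.93494 + 0.02119 × 56.93539 + 0.00282 × 57.93327
= 3.152770 + 51.322545 + 1.206461 + 0.163372 = 55.845148 Da

55.845 Da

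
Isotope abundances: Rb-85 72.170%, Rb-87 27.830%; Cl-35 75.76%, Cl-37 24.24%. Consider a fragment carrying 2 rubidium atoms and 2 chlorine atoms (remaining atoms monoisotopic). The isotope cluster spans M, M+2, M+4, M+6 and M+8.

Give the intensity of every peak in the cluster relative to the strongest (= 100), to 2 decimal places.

Rubidium pattern (n=2): 0.52085089 : 0.40169822 : 0.07745089
Chlorine pattern (n=2): 0.57395776 : 0.36728448 : 0.05875776
Convolve the two distributions (both contribute in 2-u steps):
  M: 0.52085089×0.57395776 = 0.298946
  M+2: 0.52085089×0.36728448 + 0.40169822×0.57395776 = 0.421858
  M+4: 0.52085089×0.05875776 + 0.40169822×0.36728448 + 0.07745089×0.57395776 = 0.222595
  M+6: 0.40169822×0.05875776 + 0.07745089×0.36728448 = 0.052049
  M+8: 0.07745089×0.05875776 = 0.004551
Scale to base peak (0.421858) = 100: 70.86 : 100.00 : 52.77 : 12.34 : 1.08

70.86 : 100.00 : 52.77 : 12.34 : 1.08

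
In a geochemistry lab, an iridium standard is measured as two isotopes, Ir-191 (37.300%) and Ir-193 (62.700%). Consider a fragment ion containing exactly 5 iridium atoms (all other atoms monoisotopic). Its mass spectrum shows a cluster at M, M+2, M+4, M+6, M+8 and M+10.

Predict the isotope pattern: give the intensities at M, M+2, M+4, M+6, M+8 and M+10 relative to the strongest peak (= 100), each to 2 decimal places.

Expanding (0.37300 + 0.62700)^5:
P(M) = 0.37300^5 = 0.007220
P(M+2) = 5 × 0.37300^4 × 0.62700^1 = 0.060684
P(M+4) = 10 × 0.37300^3 × 0.62700^2 = 0.204015
P(M+6) = 10 × 0.37300^2 × 0.62700^3 = 0.342942
P(M+8) = 5 × 0.37300^1 × 0.62700^4 = 0.288237
P(M+10) = 0.62700^5 = 0.096903
The M+6 peak is largest (0.342942); scaling to 100 gives 2.11 : 17.70 : 59.49 : 100.00 : 84.05 : 28.26.

2.11 : 17.70 : 59.49 : 100.00 : 84.05 : 28.26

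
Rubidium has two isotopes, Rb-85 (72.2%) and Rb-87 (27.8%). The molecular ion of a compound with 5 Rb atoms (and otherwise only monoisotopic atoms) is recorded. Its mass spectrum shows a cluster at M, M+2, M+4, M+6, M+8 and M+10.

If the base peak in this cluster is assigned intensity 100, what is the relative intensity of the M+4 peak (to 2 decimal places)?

Binomial terms of (0.722 + 0.278)^5: M 0.1962, M+2 0.3777, M+4 0.2909, M+6 0.1120, M+8 0.0216, M+10 0.0017 → M+2 is the base peak.
P(M+2) = C(5,1) × 0.722^4 × 0.278^1 = 5 × 0.27173701 × 0.2780 = 0.377714 (base)
P(M+4) = C(5,2) × 0.722^3 × 0.278^2 = 10 × 0.37636705 × 0.077284 = 0.290872
Relative intensity = 0.290872 / 0.377714 × 100 = 77.01

77.01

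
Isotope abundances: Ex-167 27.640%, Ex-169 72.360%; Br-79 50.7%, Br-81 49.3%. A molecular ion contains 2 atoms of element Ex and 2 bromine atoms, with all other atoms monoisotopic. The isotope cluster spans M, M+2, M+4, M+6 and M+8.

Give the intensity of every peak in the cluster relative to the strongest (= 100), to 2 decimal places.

Element Ex pattern (n=2): 0.07639696 : 0.40000608 : 0.52359696
Bromine pattern (n=2): 0.257049 : 0.499902 : 0.243049
Convolve the two distributions (both contribute in 2-u steps):
  M: 0.07639696×0.257049 = 0.019638
  M+2: 0.07639696×0.499902 + 0.40000608×0.257049 = 0.141012
  M+4: 0.07639696×0.243049 + 0.40000608×0.499902 + 0.52359696×0.257049 = 0.353122
  M+6: 0.40000608×0.243049 + 0.52359696×0.499902 = 0.358968
  M+8: 0.52359696×0.243049 = 0.127260
Scale to base peak (0.358968) = 100: 5.47 : 39.28 : 98.37 : 100.00 : 35.45

5.47 : 39.28 : 98.37 : 100.00 : 35.45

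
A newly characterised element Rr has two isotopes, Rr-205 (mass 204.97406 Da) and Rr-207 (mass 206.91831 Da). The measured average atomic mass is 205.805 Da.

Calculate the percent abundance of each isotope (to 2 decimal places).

With x = fraction of Rr-205 (so Rr-207 is 1 − x):
204.97406·x + 206.91831·(1 − x) = 205.805
(204.97406 − 206.91831)·x = 205.805 − 206.91831
x = -1.11331 / -1.94425 = 0.57262 → 57.26% Rr-205, 42.74% Rr-207.

Rr-205: 57.26%, Rr-207: 42.74%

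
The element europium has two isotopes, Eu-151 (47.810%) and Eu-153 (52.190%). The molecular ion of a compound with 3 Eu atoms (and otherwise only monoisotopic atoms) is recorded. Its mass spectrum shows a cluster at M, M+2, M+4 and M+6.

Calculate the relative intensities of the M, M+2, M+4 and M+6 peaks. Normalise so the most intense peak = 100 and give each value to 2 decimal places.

The 3 Eu atoms are independent, so intensities follow the terms of (0.47810 + 0.52190)^3.
P(M) = 0.47810^3 = 0.109284
P(M+2) = 3 × 0.47810^2 × 0.52190^1 = 0.357887
P(M+4) = 3 × 0.47810^1 × 0.52190^2 = 0.390674
P(M+6) = 0.52190^3 = 0.142155
The M+4 peak is largest (0.390674); scaling to 100 gives 27.97 : 91.61 : 100.00 : 36.39.

27.97 : 91.61 : 100.00 : 36.39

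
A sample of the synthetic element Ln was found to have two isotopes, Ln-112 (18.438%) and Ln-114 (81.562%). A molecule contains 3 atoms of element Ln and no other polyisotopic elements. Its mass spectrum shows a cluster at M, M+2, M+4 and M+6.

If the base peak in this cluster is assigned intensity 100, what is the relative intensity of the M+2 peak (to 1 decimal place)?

15.3

(0.18438 + 0.81562)^3 gives M 0.0063, M+2 0.0832, M+4 0.3680, M+6 0.5426; the largest is M+6.
P(M+6) = C(3,3) × 0.18438^0 × 0.81562^3 = 1 × 1.0000 × 0.54257977 = 0.542580 (base)
P(M+2) = C(3,1) × 0.18438^2 × 0.81562^1 = 3 × 0.03399598 × 0.81562 = 0.083183
Relative intensity = 0.083183 / 0.542580 × 100 = 15.3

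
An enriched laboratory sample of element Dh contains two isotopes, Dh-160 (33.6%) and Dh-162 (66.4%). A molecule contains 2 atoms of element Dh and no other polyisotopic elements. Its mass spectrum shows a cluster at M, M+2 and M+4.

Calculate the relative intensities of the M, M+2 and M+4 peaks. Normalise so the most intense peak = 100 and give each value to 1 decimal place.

25.3 : 100.0 : 98.8

The 2 Dh atoms are independent, so intensities follow the terms of (0.336 + 0.664)^2.
P(M) = 0.336^2 = 0.112896
P(M+2) = 2 × 0.336^1 × 0.664^1 = 0.446208
P(M+4) = 0.664^2 = 0.440896
The M+2 peak is largest (0.446208); scaling to 100 gives 25.3 : 100.0 : 98.8.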